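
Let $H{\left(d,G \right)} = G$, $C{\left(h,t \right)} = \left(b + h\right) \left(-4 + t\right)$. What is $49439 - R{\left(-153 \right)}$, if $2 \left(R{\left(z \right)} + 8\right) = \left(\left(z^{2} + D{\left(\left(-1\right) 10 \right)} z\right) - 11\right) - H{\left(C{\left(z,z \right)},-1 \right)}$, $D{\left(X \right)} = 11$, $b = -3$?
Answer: $38589$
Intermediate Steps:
$C{\left(h,t \right)} = \left(-4 + t\right) \left(-3 + h\right)$ ($C{\left(h,t \right)} = \left(-3 + h\right) \left(-4 + t\right) = \left(-4 + t\right) \left(-3 + h\right)$)
$R{\left(z \right)} = -13 + \frac{z^{2}}{2} + \frac{11 z}{2}$ ($R{\left(z \right)} = -8 + \frac{\left(\left(z^{2} + 11 z\right) - 11\right) - -1}{2} = -8 + \frac{\left(-11 + z^{2} + 11 z\right) + 1}{2} = -8 + \frac{-10 + z^{2} + 11 z}{2} = -8 + \left(-5 + \frac{z^{2}}{2} + \frac{11 z}{2}\right) = -13 + \frac{z^{2}}{2} + \frac{11 z}{2}$)
$49439 - R{\left(-153 \right)} = 49439 - \left(-13 + \frac{\left(-153\right)^{2}}{2} + \frac{11}{2} \left(-153\right)\right) = 49439 - \left(-13 + \frac{1}{2} \cdot 23409 - \frac{1683}{2}\right) = 49439 - \left(-13 + \frac{23409}{2} - \frac{1683}{2}\right) = 49439 - 10850 = 38589$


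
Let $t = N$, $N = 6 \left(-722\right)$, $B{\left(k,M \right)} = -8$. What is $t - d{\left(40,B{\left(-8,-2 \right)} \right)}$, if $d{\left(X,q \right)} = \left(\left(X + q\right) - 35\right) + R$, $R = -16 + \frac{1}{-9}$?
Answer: $- \frac{38816}{9} \approx -4312.9$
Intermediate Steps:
$R = - \frac{145}{9}$ ($R = -16 - \frac{1}{9} = - \frac{145}{9} \approx -16.111$)
$N = -4332$
$d{\left(X,q \right)} = - \frac{460}{9} + X + q$ ($d{\left(X,q \right)} = \left(\left(X + q\right) - 35\right) - \frac{145}{9} = \left(-35 + X + q\right) - \frac{145}{9} = - \frac{460}{9} + X + q$)
$t = -4332$
$t - d{\left(40,B{\left(-8,-2 \right)} \right)} = -4332 - \left(- \frac{460}{9} + 40 - 8\right) = -4332 - - \frac{172}{9} = -4332 + \frac{172}{9} = - \frac{38816}{9}$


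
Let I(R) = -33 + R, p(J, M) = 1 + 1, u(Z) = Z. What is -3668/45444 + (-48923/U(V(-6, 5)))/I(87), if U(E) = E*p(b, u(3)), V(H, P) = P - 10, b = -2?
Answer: 26443763/292140 ≈ 90.517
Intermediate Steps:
p(J, M) = 2
V(H, P) = -10 + P
U(E) = 2*E (U(E) = E*2 = 2*E)
-3668/45444 + (-48923/U(V(-6, 5)))/I(87) = -3668/45444 + (-48923*1/(2*(-10 + 5)))/(-33 + 87) = -3668*1/45444 - 48923/(2*(-5))/54 = -131/1623 - 48923/(-10)*(1/54) = -131/1623 - 48923*(-⅒)*(1/54) = -131/1623 + (48923/10)*(1/54) = -131/1623 + 48923/540 = 26443763/292140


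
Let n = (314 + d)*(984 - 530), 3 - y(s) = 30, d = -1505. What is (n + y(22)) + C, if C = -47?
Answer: -540788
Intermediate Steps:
y(s) = -27 (y(s) = 3 - 1*30 = 3 - 30 = -27)
n = -540714 (n = (314 - 1505)*(984 - 530) = -1191*454 = -540714)
(n + y(22)) + C = (-540714 - 27) - 47 = -540741 - 47 = -540788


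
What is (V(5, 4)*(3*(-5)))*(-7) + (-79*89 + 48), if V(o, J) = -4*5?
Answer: -9083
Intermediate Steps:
V(o, J) = -20
(V(5, 4)*(3*(-5)))*(-7) + (-79*89 + 48) = -60*(-5)*(-7) + (-79*89 + 48) = -20*(-15)*(-7) + (-7031 + 48) = 300*(-7) - 6983 = -2100 - 6983 = -9083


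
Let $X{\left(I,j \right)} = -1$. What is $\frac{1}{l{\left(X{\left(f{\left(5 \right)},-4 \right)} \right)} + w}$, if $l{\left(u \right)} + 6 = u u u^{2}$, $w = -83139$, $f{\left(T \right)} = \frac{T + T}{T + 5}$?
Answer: $- \frac{1}{83144} \approx -1.2027 \cdot 10^{-5}$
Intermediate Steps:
$f{\left(T \right)} = \frac{2 T}{5 + T}$
$l{\left(u \right)} = -6 + u^{4}$ ($l{\left(u \right)} = -6 + u u u^{2} = -6 + u^{2} u^{2} = -6 + u^{4}$)
$\frac{1}{l{\left(X{\left(f{\left(5 \right)},-4 \right)} \right)} + w} = \frac{1}{\left(-6 + \left(-1\right)^{4}\right) - 83139} = \frac{1}{\left(-6 + 1\right) - 83139} = \frac{1}{-5 - 83139} = \frac{1}{-83144} = - \frac{1}{83144}$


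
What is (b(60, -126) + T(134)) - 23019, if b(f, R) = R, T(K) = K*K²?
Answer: 2382959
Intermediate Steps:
T(K) = K³
(b(60, -126) + T(134)) - 23019 = (-126 + 134³) - 23019 = (-126 + 2406104) - 23019 = 2405978 - 23019 = 2382959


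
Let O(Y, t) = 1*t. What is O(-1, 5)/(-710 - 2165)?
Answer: -1/575 ≈ -0.0017391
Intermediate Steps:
O(Y, t) = t
O(-1, 5)/(-710 - 2165) = 5/(-710 - 2165) = 5/(-2875) = -1/2875*5 = -1/575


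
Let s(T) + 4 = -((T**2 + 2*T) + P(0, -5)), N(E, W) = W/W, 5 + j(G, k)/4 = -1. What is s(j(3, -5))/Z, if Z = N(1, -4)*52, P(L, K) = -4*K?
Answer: -138/13 ≈ -10.615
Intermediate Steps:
j(G, k) = -24 (j(G, k) = -20 + 4*(-1) = -20 - 4 = -24)
N(E, W) = 1
s(T) = -24 - T**2 - 2*T (s(T) = -4 - ((T**2 + 2*T) - 4*(-5)) = -4 - ((T**2 + 2*T) + 20) = -4 - (20 + T**2 + 2*T) = -4 + (-20 - T**2 - 2*T) = -24 - T**2 - 2*T)
Z = 52 (Z = 1*52 = 52)
s(j(3, -5))/Z = (-24 - 1*(-24)**2 - 2*(-24))/52 = (-24 - 1*576 + 48)*(1/52) = (-24 - 576 + 48)*(1/52) = -552*1/52 = -138/13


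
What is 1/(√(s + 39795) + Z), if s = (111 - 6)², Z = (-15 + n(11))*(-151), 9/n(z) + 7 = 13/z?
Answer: 3411392/8454243187 - 90112*√105/25362729561 ≈ 0.00036711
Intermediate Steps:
n(z) = 9/(-7 + 13/z)
Z = 159909/64 (Z = (-15 - 9*11/(-13 + 7*11))*(-151) = (-15 - 9*11/(-13 + 77))*(-151) = (-15 - 9*11/64)*(-151) = (-15 - 9*11*1/64)*(-151) = (-15 - 99/64)*(-151) = -1059/64*(-151) = 159909/64 ≈ 2498.6)
s = 11025 (s = 105² = 11025)
1/(√(s + 39795) + Z) = 1/(√(11025 + 39795) + 159909/64) = 1/(√50820 + 159909/64) = 1/(22*√105 + 159909/64) = 1/(159909/64 + 22*√105)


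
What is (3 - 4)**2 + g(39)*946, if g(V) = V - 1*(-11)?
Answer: 47301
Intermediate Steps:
g(V) = 11 + V (g(V) = V + 11 = 11 + V)
(3 - 4)**2 + g(39)*946 = (3 - 4)**2 + (11 + 39)*946 = (-1)**2 + 50*946 = 1 + 47300 = 47301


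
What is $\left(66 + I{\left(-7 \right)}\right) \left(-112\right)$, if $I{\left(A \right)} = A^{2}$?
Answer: $-12880$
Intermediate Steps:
$\left(66 + I{\left(-7 \right)}\right) \left(-112\right) = \left(66 + \left(-7\right)^{2}\right) \left(-112\right) = \left(66 + 49\right) \left(-112\right) = 115 \left(-112\right) = -12880$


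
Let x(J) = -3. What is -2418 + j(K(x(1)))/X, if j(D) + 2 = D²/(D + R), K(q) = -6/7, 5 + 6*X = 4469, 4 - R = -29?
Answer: -157411973/65100 ≈ -2418.0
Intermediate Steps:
R = 33 (R = 4 - 1*(-29) = 4 + 29 = 33)
X = 744 (X = -⅚ + (⅙)*4469 = -⅚ + 4469/6 = 744)
K(q) = -6/7 (K(q) = -6*⅐ = -6/7)
j(D) = -2 + D²/(33 + D) (j(D) = -2 + D²/(D + 33) = -2 + D²/(33 + D))
-2418 + j(K(x(1)))/X = -2418 + ((-66 + (-6/7)² - 2*(-6/7))/(33 - 6/7))/744 = -2418 + ((-66 + 36/49 + 12/7)/(225/7))*(1/744) = -2418 + ((7/225)*(-3114/49))*(1/744) = -2418 - 346/175*1/744 = -2418 - 173/65100 = -157411973/65100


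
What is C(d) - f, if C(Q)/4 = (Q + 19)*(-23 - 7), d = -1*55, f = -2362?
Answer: 6682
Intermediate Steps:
d = -55
C(Q) = -2280 - 120*Q (C(Q) = 4*((Q + 19)*(-23 - 7)) = 4*((19 + Q)*(-30)) = 4*(-570 - 30*Q) = -2280 - 120*Q)
C(d) - f = (-2280 - 120*(-55)) - 1*(-2362) = (-2280 + 6600) + 2362 = 4320 + 2362 = 6682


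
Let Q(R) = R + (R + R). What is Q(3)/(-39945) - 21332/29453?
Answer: -284123939/392166695 ≈ -0.72450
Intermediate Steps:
Q(R) = 3*R (Q(R) = R + 2*R = 3*R)
Q(3)/(-39945) - 21332/29453 = (3*3)/(-39945) - 21332/29453 = 9*(-1/39945) - 21332*1/29453 = -3/13315 - 21332/29453 = -284123939/392166695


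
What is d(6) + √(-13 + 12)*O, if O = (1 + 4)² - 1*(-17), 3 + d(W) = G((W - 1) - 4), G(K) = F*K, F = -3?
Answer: -6 + 42*I ≈ -6.0 + 42.0*I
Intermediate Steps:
G(K) = -3*K
d(W) = 12 - 3*W (d(W) = -3 - 3*((W - 1) - 4) = -3 - 3*((-1 + W) - 4) = -3 - 3*(-5 + W) = -3 + (15 - 3*W) = 12 - 3*W)
O = 42 (O = 5² + 17 = 25 + 17 = 42)
d(6) + √(-13 + 12)*O = (12 - 3*6) + √(-13 + 12)*42 = (12 - 18) + √(-1)*42 = -6 + I*42 = -6 + 42*I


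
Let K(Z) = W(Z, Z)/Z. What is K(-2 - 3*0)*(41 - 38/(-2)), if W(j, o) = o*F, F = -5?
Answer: -300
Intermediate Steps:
W(j, o) = -5*o (W(j, o) = o*(-5) = -5*o)
K(Z) = -5 (K(Z) = (-5*Z)/Z = -5)
K(-2 - 3*0)*(41 - 38/(-2)) = -5*(41 - 38/(-2)) = -5*(41 - 38*(-1/2)) = -5*(41 + 19) = -5*60 = -300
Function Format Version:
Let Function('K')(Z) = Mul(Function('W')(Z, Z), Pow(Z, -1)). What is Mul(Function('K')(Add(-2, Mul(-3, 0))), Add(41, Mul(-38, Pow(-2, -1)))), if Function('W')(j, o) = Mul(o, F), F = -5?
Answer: -300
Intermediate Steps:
Function('W')(j, o) = Mul(-5, o) (Function('W')(j, o) = Mul(o, -5) = Mul(-5, o))
Function('K')(Z) = -5 (Function('K')(Z) = Mul(Mul(-5, Z), Pow(Z, -1)) = -5)
Mul(Function('K')(Add(-2, Mul(-3, 0))), Add(41, Mul(-38, Pow(-2, -1)))) = Mul(-5, Add(41, Mul(-38, Pow(-2, -1)))) = Mul(-5, Add(41, Mul(-38, Rational(-1, 2)))) = Mul(-5, Add(41, 19)) = Mul(-5, 60) = -300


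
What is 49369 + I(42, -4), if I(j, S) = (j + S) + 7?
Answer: 49414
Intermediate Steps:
I(j, S) = 7 + S + j (I(j, S) = (S + j) + 7 = 7 + S + j)
49369 + I(42, -4) = 49369 + (7 - 4 + 42) = 49369 + 45 = 49414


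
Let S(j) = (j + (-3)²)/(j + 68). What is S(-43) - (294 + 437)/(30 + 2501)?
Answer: -104329/63275 ≈ -1.6488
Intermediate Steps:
S(j) = (9 + j)/(68 + j) (S(j) = (j + 9)/(68 + j) = (9 + j)/(68 + j))
S(-43) - (294 + 437)/(30 + 2501) = (9 - 43)/(68 - 43) - (294 + 437)/(30 + 2501) = -34/25 - 731/2531 = -104329/63275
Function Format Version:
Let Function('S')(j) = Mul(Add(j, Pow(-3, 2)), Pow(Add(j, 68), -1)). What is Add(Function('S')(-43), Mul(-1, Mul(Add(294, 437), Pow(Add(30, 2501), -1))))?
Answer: Rational(-104329, 63275) ≈ -1.6488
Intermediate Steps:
Function('S')(j) = Mul(Pow(Add(68, j), -1), Add(9, j)) (Function('S')(j) = Mul(Add(j, 9), Pow(Add(68, j), -1)) = Mul(Add(9, j), Pow(Add(68, j), -1)) = Mul(Pow(Add(68, j), -1), Add(9, j)))
Add(Function('S')(-43), Mul(-1, Mul(Add(294, 437), Pow(Add(30, 2501), -1)))) = Add(Mul(Pow(Add(68, -43), -1), Add(9, -43)), Mul(-1, Mul(Add(294, 437), Pow(Add(30, 2501), -1)))) = Add(Mul(Pow(25, -1), -34), Mul(-1, Mul(731, Pow(2531, -1)))) = Add(Mul(Rational(1, 25), -34), Mul(-1, Mul(731, Rational(1, 2531)))) = Add(Rational(-34, 25), Mul(-1, Rational(731, 2531))) = Add(Rational(-34, 25), Rational(-731, 2531)) = Rational(-104329, 63275)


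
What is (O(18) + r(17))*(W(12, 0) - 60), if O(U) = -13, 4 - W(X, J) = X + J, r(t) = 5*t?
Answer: -4896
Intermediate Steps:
W(X, J) = 4 - J - X (W(X, J) = 4 - (X + J) = 4 - (J + X) = 4 + (-J - X) = 4 - J - X)
(O(18) + r(17))*(W(12, 0) - 60) = (-13 + 5*17)*((4 - 1*0 - 1*12) - 60) = (-13 + 85)*((4 + 0 - 12) - 60) = 72*(-8 - 60) = 72*(-68) = -4896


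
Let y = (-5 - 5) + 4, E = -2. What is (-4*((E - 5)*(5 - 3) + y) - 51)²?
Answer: 841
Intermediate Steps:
y = -6 (y = -10 + 4 = -6)
(-4*((E - 5)*(5 - 3) + y) - 51)² = (-4*((-2 - 5)*(5 - 3) - 6) - 51)² = (-4*(-7*2 - 6) - 51)² = (-4*(-14 - 6) - 51)² = (-4*(-20) - 51)² = (80 - 51)² = 29² = 841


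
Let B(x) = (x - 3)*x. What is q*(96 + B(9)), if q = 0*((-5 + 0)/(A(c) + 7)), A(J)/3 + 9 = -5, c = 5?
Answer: 0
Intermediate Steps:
A(J) = -42 (A(J) = -27 + 3*(-5) = -27 - 15 = -42)
q = 0 (q = 0*((-5 + 0)/(-42 + 7)) = 0*(-5/(-35)) = 0*(-5*(-1/35)) = 0*(⅐) = 0)
B(x) = x*(-3 + x) (B(x) = (-3 + x)*x = x*(-3 + x))
q*(96 + B(9)) = 0*(96 + 9*(-3 + 9)) = 0*(96 + 9*6) = 0*(96 + 54) = 0*150 = 0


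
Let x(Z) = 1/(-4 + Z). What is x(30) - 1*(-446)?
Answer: 11597/26 ≈ 446.04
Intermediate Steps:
x(30) - 1*(-446) = 1/(-4 + 30) - 1*(-446) = 1/26 + 446 = 11597/26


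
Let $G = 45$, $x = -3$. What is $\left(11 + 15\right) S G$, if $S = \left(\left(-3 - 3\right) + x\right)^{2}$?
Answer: $94770$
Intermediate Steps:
$S = 81$ ($S = \left(\left(-3 - 3\right) - 3\right)^{2} = \left(-6 - 3\right)^{2} = \left(-9\right)^{2} = 81$)
$\left(11 + 15\right) S G = \left(11 + 15\right) 81 \cdot 45 = 26 \cdot 81 \cdot 45 = 2106 \cdot 45 = 94770$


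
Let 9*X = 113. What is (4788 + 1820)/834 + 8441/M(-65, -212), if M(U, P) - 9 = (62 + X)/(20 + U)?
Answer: 1435384381/1240158 ≈ 1157.4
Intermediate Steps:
X = 113/9 (X = (1/9)*113 = 113/9 ≈ 12.556)
M(U, P) = 9 + 671/(9*(20 + U)) (M(U, P) = 9 + (62 + 113/9)/(20 + U) = 9 + 671/(9*(20 + U)))
(4788 + 1820)/834 + 8441/M(-65, -212) = (4788 + 1820)/834 + 8441/(((2291 + 81*(-65))/(9*(20 - 65)))) = 6608*(1/834) + 8441/(((1/9)*(2291 - 5265)/(-45))) = 3304/417 + 8441/(((1/9)*(-1/45)*(-2974))) = 3304/417 + 8441/(2974/405) = 3304/417 + 8441*(405/2974) = 3304/417 + 3418605/2974 = 1435384381/1240158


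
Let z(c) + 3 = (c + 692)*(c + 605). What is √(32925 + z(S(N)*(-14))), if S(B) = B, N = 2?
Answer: 5*√16642 ≈ 645.02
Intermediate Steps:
z(c) = -3 + (605 + c)*(692 + c) (z(c) = -3 + (c + 692)*(c + 605) = -3 + (692 + c)*(605 + c) = -3 + (605 + c)*(692 + c))
√(32925 + z(S(N)*(-14))) = √(32925 + (418657 + (2*(-14))² + 1297*(2*(-14)))) = √(32925 + (418657 + (-28)² + 1297*(-28))) = √(32925 + (418657 + 784 - 36316)) = √(32925 + 383125) = √416050 = 5*√16642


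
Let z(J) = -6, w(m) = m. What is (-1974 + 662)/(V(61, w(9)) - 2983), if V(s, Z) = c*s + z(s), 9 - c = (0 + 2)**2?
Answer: 328/671 ≈ 0.48882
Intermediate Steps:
c = 5 (c = 9 - (0 + 2)**2 = 9 - 1*2**2 = 9 - 1*4 = 9 - 4 = 5)
V(s, Z) = -6 + 5*s (V(s, Z) = 5*s - 6 = -6 + 5*s)
(-1974 + 662)/(V(61, w(9)) - 2983) = (-1974 + 662)/((-6 + 5*61) - 2983) = -1312/((-6 + 305) - 2983) = -1312/(299 - 2983) = -1312/(-2684) = -1312*(-1/2684) = 328/671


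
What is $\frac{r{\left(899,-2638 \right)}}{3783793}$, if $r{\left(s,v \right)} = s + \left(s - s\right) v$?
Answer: $\frac{899}{3783793} \approx 0.00023759$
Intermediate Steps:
$r{\left(s,v \right)} = s$ ($r{\left(s,v \right)} = s + 0 v = s + 0 = s$)
$\frac{r{\left(899,-2638 \right)}}{3783793} = \frac{899}{3783793}$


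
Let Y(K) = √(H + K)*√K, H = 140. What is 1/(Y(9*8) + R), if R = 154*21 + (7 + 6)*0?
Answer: 539/1740582 - √106/870291 ≈ 0.00029784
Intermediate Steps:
Y(K) = √K*√(140 + K) (Y(K) = √(140 + K)*√K = √K*√(140 + K))
R = 3234 (R = 3234 + 13*0 = 3234 + 0 = 3234)
1/(Y(9*8) + R) = 1/(√(9*8)*√(140 + 9*8) + 3234) = 1/(√72*√(140 + 72) + 3234) = 1/((6*√2)*√212 + 3234) = 1/((6*√2)*(2*√53) + 3234) = 1/(12*√106 + 3234) = 1/(3234 + 12*√106)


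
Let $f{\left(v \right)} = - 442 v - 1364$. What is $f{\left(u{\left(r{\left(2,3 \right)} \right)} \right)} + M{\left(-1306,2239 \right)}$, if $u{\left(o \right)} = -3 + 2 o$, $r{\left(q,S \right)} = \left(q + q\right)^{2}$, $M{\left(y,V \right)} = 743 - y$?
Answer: $-12133$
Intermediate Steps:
$r{\left(q,S \right)} = 4 q^{2}$ ($r{\left(q,S \right)} = \left(2 q\right)^{2} = 4 q^{2}$)
$f{\left(v \right)} = -1364 - 442 v$
$f{\left(u{\left(r{\left(2,3 \right)} \right)} \right)} + M{\left(-1306,2239 \right)} = \left(-1364 - 442 \left(-3 + 2 \cdot 4 \cdot 2^{2}\right)\right) + \left(743 - -1306\right) = \left(-1364 - 442 \left(-3 + 2 \cdot 4 \cdot 4\right)\right) + \left(743 + 1306\right) = \left(-1364 - 442 \left(-3 + 2 \cdot 16\right)\right) + 2049 = \left(-1364 - 442 \left(-3 + 32\right)\right) + 2049 = \left(-1364 - 12818\right) + 2049 = -14182 + 2049 = -12133$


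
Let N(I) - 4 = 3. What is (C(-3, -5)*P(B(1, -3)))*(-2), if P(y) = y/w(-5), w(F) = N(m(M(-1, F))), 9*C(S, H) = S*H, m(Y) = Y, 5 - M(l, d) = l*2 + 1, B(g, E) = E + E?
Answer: 20/7 ≈ 2.8571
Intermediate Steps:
B(g, E) = 2*E
M(l, d) = 4 - 2*l (M(l, d) = 5 - (l*2 + 1) = 5 - (2*l + 1) = 5 - (1 + 2*l) = 5 + (-1 - 2*l) = 4 - 2*l)
N(I) = 7 (N(I) = 4 + 3 = 7)
C(S, H) = H*S/9 (C(S, H) = (S*H)/9 = (H*S)/9 = H*S/9)
w(F) = 7
P(y) = y/7
(C(-3, -5)*P(B(1, -3)))*(-2) = (((⅑)*(-5)*(-3))*((2*(-3))/7))*(-2) = (5*((⅐)*(-6))/3)*(-2) = ((5/3)*(-6/7))*(-2) = -10/7*(-2) = 20/7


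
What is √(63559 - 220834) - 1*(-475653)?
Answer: 475653 + 15*I*√699 ≈ 4.7565e+5 + 396.58*I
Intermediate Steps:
√(63559 - 220834) - 1*(-475653) = √(-157275) + 475653 = 15*I*√699 + 475653 = 475653 + 15*I*√699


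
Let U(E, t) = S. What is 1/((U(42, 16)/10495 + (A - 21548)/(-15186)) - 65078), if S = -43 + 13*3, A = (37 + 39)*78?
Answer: -79688535/5185888545152 ≈ -1.5366e-5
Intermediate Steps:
A = 5928 (A = 76*78 = 5928)
S = -4 (S = -43 + 39 = -4)
U(E, t) = -4
1/((U(42, 16)/10495 + (A - 21548)/(-15186)) - 65078) = 1/((-4/10495 + (5928 - 21548)/(-15186)) - 65078) = 1/((-4*1/10495 - 15620*(-1/15186)) - 65078) = 1/((-4/10495 + 7810/7593) - 65078) = 1/(81935578/79688535 - 65078) = 1/(-5185888545152/79688535) = -79688535/5185888545152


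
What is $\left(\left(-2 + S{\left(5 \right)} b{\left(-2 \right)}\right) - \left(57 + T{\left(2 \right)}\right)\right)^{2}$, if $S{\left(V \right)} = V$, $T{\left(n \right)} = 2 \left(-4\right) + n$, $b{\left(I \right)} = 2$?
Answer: $1849$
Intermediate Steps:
$T{\left(n \right)} = -8 + n$
$\left(\left(-2 + S{\left(5 \right)} b{\left(-2 \right)}\right) - \left(57 + T{\left(2 \right)}\right)\right)^{2} = \left(\left(-2 + 5 \cdot 2\right) - 51\right)^{2} = \left(\left(-2 + 10\right) - 51\right)^{2} = \left(8 + \left(-57 + 6\right)\right)^{2} = \left(8 - 51\right)^{2} = \left(-43\right)^{2} = 1849$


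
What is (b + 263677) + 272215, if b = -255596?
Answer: 280296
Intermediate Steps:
(b + 263677) + 272215 = (-255596 + 263677) + 272215 = 8081 + 272215 = 280296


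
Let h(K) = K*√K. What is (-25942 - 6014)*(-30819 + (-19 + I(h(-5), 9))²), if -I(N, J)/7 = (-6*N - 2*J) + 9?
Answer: 7969283148 + 590546880*I*√5 ≈ 7.9693e+9 + 1.3205e+9*I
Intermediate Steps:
h(K) = K^(3/2)
I(N, J) = -63 + 14*J + 42*N (I(N, J) = -7*((-6*N - 2*J) + 9) = -7*(9 - 6*N - 2*J) = -63 + 14*J + 42*N)
(-25942 - 6014)*(-30819 + (-19 + I(h(-5), 9))²) = (-25942 - 6014)*(-30819 + (-19 + (-63 + 14*9 + 42*(-5)^(3/2)))²) = -31956*(-30819 + (-19 + (-63 + 126 + 42*(-5*I*√5)))²) = -31956*(-30819 + (-19 + (-63 + 126 - 210*I*√5))²) = -31956*(-30819 + (-19 + (63 - 210*I*√5))²) = -31956*(-30819 + (44 - 210*I*√5)²) = 984851964 - 31956*(44 - 210*I*√5)²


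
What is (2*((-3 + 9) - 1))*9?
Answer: 90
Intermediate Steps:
(2*((-3 + 9) - 1))*9 = (2*(6 - 1))*9 = (2*5)*9 = 10*9 = 90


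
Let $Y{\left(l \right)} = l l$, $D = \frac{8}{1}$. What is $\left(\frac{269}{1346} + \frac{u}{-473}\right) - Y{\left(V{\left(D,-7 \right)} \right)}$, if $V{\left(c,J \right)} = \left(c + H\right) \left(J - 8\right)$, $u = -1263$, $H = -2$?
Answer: $- \frac{5155102565}{636658} \approx -8097.1$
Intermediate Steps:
$D = 8$ ($D = 8 \cdot 1 = 8$)
$V{\left(c,J \right)} = \left(-8 + J\right) \left(-2 + c\right)$ ($V{\left(c,J \right)} = \left(c - 2\right) \left(J - 8\right) = \left(-2 + c\right) \left(-8 + J\right) = \left(-8 + J\right) \left(-2 + c\right)$)
$Y{\left(l \right)} = l^{2}$
$\left(\frac{269}{1346} + \frac{u}{-473}\right) - Y{\left(V{\left(D,-7 \right)} \right)} = \left(\frac{269}{1346} - \frac{1263}{-473}\right) - \left(16 - 64 - -14 - 56\right)^{2} = \left(269 \cdot \frac{1}{1346} - - \frac{1263}{473}\right) - \left(16 - 64 + 14 - 56\right)^{2} = \left(\frac{269}{1346} + \frac{1263}{473}\right) - \left(-90\right)^{2} = \frac{1827235}{636658} - 8100 = - \frac{5155102565}{636658}$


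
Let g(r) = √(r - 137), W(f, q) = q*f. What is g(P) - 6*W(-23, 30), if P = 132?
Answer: 4140 + I*√5 ≈ 4140.0 + 2.2361*I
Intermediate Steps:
W(f, q) = f*q
g(r) = √(-137 + r)
g(P) - 6*W(-23, 30) = √(-137 + 132) - (-138)*30 = √(-5) - 6*(-690) = I*√5 + 4140 = 4140 + I*√5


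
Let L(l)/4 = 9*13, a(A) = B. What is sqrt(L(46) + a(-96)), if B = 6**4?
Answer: 42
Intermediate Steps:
B = 1296
a(A) = 1296
L(l) = 468 (L(l) = 4*(9*13) = 4*117 = 468)
sqrt(L(46) + a(-96)) = sqrt(468 + 1296) = sqrt(1764) = 42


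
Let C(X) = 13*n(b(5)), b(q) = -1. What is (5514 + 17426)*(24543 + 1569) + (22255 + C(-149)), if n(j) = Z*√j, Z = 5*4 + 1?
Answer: 599031535 + 273*I ≈ 5.9903e+8 + 273.0*I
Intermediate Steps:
Z = 21 (Z = 20 + 1 = 21)
n(j) = 21*√j
C(X) = 273*I (C(X) = 13*(21*√(-1)) = 13*(21*I) = 273*I)
(5514 + 17426)*(24543 + 1569) + (22255 + C(-149)) = (5514 + 17426)*(24543 + 1569) + (22255 + 273*I) = 22940*26112 + (22255 + 273*I) = 599009280 + (22255 + 273*I) = 599031535 + 273*I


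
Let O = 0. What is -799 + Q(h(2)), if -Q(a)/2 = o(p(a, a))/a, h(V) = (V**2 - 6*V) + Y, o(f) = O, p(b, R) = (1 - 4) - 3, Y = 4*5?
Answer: -799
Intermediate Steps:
Y = 20
p(b, R) = -6 (p(b, R) = -3 - 3 = -6)
o(f) = 0
h(V) = 20 + V**2 - 6*V (h(V) = (V**2 - 6*V) + 20 = 20 + V**2 - 6*V)
Q(a) = 0 (Q(a) = -0/a = -2*0 = 0)
-799 + Q(h(2)) = -799 + 0 = -799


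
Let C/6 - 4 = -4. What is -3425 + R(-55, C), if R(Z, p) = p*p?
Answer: -3425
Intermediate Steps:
C = 0 (C = 24 + 6*(-4) = 24 - 24 = 0)
R(Z, p) = p²
-3425 + R(-55, C) = -3425 + 0² = -3425 + 0 = -3425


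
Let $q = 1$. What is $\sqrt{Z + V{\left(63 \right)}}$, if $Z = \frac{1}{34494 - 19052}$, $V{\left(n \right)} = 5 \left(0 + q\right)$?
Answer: $\frac{3 \sqrt{132476918}}{15442} \approx 2.2361$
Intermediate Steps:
$V{\left(n \right)} = 5$ ($V{\left(n \right)} = 5 \left(0 + 1\right) = 5 \cdot 1 = 5$)
$Z = \frac{1}{15442} \approx 6.4758 \cdot 10^{-5}$
$\sqrt{Z + V{\left(63 \right)}} = \sqrt{\frac{1}{15442} + 5} = \sqrt{\frac{77211}{15442}} = \frac{3 \sqrt{132476918}}{15442}$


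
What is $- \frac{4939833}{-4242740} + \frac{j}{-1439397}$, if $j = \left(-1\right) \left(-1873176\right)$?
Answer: $- \frac{279005980513}{2035662409260} \approx -0.13706$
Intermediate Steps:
$j = 1873176$
$- \frac{4939833}{-4242740} + \frac{j}{-1439397} = - \frac{4939833}{-4242740} + \frac{1873176}{-1439397} = \left(-4939833\right) \left(- \frac{1}{4242740}\right) + 1873176 \left(- \frac{1}{1439397}\right) = \frac{4939833}{4242740} - \frac{624392}{479799} = - \frac{279005980513}{2035662409260}$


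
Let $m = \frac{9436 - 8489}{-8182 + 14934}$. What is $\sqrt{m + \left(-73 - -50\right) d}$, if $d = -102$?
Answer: $\frac{\sqrt{6684960658}}{1688} \approx 48.437$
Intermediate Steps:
$m = \frac{947}{6752} \approx 0.14025$
$\sqrt{m + \left(-73 - -50\right) d} = \sqrt{\frac{947}{6752} + \left(-73 - -50\right) \left(-102\right)} = \sqrt{\frac{947}{6752} + \left(-73 + 50\right) \left(-102\right)} = \sqrt{\frac{947}{6752} - -2346} = \sqrt{\frac{947}{6752} + 2346} = \sqrt{\frac{15841139}{6752}} = \frac{\sqrt{6684960658}}{1688}$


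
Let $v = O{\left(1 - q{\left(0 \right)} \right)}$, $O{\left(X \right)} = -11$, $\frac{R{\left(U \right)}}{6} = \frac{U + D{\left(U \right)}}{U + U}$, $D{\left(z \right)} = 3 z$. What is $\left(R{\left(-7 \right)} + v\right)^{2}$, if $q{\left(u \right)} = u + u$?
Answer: $1$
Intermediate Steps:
$q{\left(u \right)} = 2 u$
$R{\left(U \right)} = 12$ ($R{\left(U \right)} = 6 \frac{U + 3 U}{U + U} = 6 \frac{4 U}{2 U} = 6 \cdot 4 U \frac{1}{2 U} = 6 \cdot 2 = 12$)
$v = -11$
$\left(R{\left(-7 \right)} + v\right)^{2} = \left(12 - 11\right)^{2} = 1^{2} = 1$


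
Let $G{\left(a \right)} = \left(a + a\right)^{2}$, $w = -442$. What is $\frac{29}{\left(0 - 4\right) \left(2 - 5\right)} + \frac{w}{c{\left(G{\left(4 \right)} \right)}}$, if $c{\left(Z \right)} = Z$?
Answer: $- \frac{431}{96} \approx -4.4896$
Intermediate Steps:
$G{\left(a \right)} = 4 a^{2}$ ($G{\left(a \right)} = \left(2 a\right)^{2} = 4 a^{2}$)
$\frac{29}{\left(0 - 4\right) \left(2 - 5\right)} + \frac{w}{c{\left(G{\left(4 \right)} \right)}} = \frac{29}{\left(0 - 4\right) \left(2 - 5\right)} - \frac{442}{4 \cdot 4^{2}} = \frac{29}{\left(0 - 4\right) \left(-3\right)} - \frac{442}{4 \cdot 16} = \frac{29}{\left(-4\right) \left(-3\right)} - \frac{442}{64} = \frac{29}{12} - \frac{221}{32} = - \frac{431}{96}$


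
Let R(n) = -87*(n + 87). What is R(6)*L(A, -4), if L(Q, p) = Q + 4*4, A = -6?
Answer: -80910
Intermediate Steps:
L(Q, p) = 16 + Q (L(Q, p) = Q + 16 = 16 + Q)
R(n) = -7569 - 87*n (R(n) = -87*(87 + n) = -7569 - 87*n)
R(6)*L(A, -4) = (-7569 - 87*6)*(16 - 6) = (-7569 - 522)*10 = -8091*10 = -80910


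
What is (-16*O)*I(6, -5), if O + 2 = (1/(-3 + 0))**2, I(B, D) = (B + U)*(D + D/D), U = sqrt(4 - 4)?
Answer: -2176/3 ≈ -725.33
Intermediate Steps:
U = 0 (U = sqrt(0) = 0)
I(B, D) = B*(1 + D) (I(B, D) = (B + 0)*(D + D/D) = B*(D + 1) = B*(1 + D))
O = -17/9 (O = -2 + (1/(-3 + 0))**2 = -2 + (1/(-3))**2 = -2 + (-1/3)**2 = -2 + 1/9 = -17/9 ≈ -1.8889)
(-16*O)*I(6, -5) = (-16*(-17/9))*(6*(1 - 5)) = 272*(6*(-4))/9 = (272/9)*(-24) = -2176/3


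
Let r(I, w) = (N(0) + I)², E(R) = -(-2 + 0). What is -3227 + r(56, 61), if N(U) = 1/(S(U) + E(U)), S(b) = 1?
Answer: -482/9 ≈ -53.556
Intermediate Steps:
E(R) = 2 (E(R) = -1*(-2) = 2)
N(U) = ⅓ (N(U) = 1/(1 + 2) = 1/3 = ⅓)
r(I, w) = (⅓ + I)²
-3227 + r(56, 61) = -3227 + (1 + 3*56)²/9 = -3227 + (1 + 168)²/9 = -3227 + (⅑)*169² = -3227 + (⅑)*28561 = -3227 + 28561/9 = -482/9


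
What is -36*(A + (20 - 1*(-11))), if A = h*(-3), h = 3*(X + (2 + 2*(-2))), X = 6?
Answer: 180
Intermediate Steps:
h = 12 (h = 3*(6 + (2 + 2*(-2))) = 3*(6 + (2 - 4)) = 3*(6 - 2) = 3*4 = 12)
A = -36 (A = 12*(-3) = -36)
-36*(A + (20 - 1*(-11))) = -36*(-36 + (20 - 1*(-11))) = -36*(-36 + (20 + 11)) = -36*(-36 + 31) = -36*(-5) = 180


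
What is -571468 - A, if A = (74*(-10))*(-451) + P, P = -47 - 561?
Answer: -904600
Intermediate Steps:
P = -608
A = 333132 (A = (74*(-10))*(-451) - 608 = -740*(-451) - 608 = 333740 - 608 = 333132)
-571468 - A = -571468 - 1*333132 = -571468 - 333132 = -904600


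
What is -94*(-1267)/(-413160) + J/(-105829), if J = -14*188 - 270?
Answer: -5702515961/21862154820 ≈ -0.26084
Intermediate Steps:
J = -2902 (J = -2632 - 270 = -2902)
-94*(-1267)/(-413160) + J/(-105829) = -94*(-1267)/(-413160) - 2902/(-105829) = 119098*(-1/413160) - 2902*(-1/105829) = -59549/206580 + 2902/105829 = -5702515961/21862154820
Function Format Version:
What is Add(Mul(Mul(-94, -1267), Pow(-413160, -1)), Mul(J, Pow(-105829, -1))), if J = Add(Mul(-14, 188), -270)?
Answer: Rational(-5702515961, 21862154820) ≈ -0.26084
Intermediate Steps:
J = -2902 (J = Add(-2632, -270) = -2902)
Add(Mul(Mul(-94, -1267), Pow(-413160, -1)), Mul(J, Pow(-105829, -1))) = Add(Mul(Mul(-94, -1267), Pow(-413160, -1)), Mul(-2902, Pow(-105829, -1))) = Add(Mul(119098, Rational(-1, 413160)), Mul(-2902, Rational(-1, 105829))) = Add(Rational(-59549, 206580), Rational(2902, 105829)) = Rational(-5702515961, 21862154820)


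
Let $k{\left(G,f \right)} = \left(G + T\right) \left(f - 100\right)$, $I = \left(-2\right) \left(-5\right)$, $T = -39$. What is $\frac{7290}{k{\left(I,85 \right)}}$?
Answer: $\frac{486}{29} \approx 16.759$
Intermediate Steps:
$I = 10$
$k{\left(G,f \right)} = \left(-100 + f\right) \left(-39 + G\right)$ ($k{\left(G,f \right)} = \left(G - 39\right) \left(f - 100\right) = \left(-39 + G\right) \left(-100 + f\right) = \left(-100 + f\right) \left(-39 + G\right)$)
$\frac{7290}{k{\left(I,85 \right)}} = \frac{7290}{3900 - 1000 - 3315 + 10 \cdot 85} = \frac{7290}{3900 - 1000 - 3315 + 850} = \frac{7290}{435} = 7290 \cdot \frac{1}{435} = \frac{486}{29}$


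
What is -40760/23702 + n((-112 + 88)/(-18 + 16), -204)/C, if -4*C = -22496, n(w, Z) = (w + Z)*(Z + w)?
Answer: 40282268/8331253 ≈ 4.8351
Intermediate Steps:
n(w, Z) = (Z + w)² (n(w, Z) = (Z + w)*(Z + w) = (Z + w)²)
C = 5624 (C = -¼*(-22496) = 5624)
-40760/23702 + n((-112 + 88)/(-18 + 16), -204)/C = -40760/23702 + (-204 + (-112 + 88)/(-18 + 16))²/5624 = -40760*1/23702 + (-204 - 24/(-2))²*(1/5624) = -20380/11851 + (-204 - 24*(-½))²*(1/5624) = -20380/11851 + (-204 + 12)²*(1/5624) = -20380/11851 + (-192)²*(1/5624) = -20380/11851 + 36864*(1/5624) = -20380/11851 + 4608/703 = 40282268/8331253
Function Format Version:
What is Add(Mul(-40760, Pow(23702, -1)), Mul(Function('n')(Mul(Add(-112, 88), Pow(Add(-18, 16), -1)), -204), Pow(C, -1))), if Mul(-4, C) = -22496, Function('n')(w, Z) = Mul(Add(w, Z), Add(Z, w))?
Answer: Rational(40282268, 8331253) ≈ 4.8351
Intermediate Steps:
Function('n')(w, Z) = Pow(Add(Z, w), 2) (Function('n')(w, Z) = Mul(Add(Z, w), Add(Z, w)) = Pow(Add(Z, w), 2))
C = 5624 (C = Mul(Rational(-1, 4), -22496) = 5624)
Add(Mul(-40760, Pow(23702, -1)), Mul(Function('n')(Mul(Add(-112, 88), Pow(Add(-18, 16), -1)), -204), Pow(C, -1))) = Add(Mul(-40760, Pow(23702, -1)), Mul(Pow(Add(-204, Mul(Add(-112, 88), Pow(Add(-18, 16), -1))), 2), Pow(5624, -1))) = Add(Mul(-40760, Rational(1, 23702)), Mul(Pow(Add(-204, Mul(-24, Pow(-2, -1))), 2), Rational(1, 5624))) = Add(Rational(-20380, 11851), Mul(Pow(Add(-204, Mul(-24, Rational(-1, 2))), 2), Rational(1, 5624))) = Add(Rational(-20380, 11851), Mul(Pow(Add(-204, 12), 2), Rational(1, 5624))) = Add(Rational(-20380, 11851), Mul(Pow(-192, 2), Rational(1, 5624))) = Add(Rational(-20380, 11851), Mul(36864, Rational(1, 5624))) = Add(Rational(-20380, 11851), Rational(4608, 703)) = Rational(40282268, 8331253)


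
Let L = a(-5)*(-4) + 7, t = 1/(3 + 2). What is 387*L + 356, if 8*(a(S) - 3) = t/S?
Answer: -78563/50 ≈ -1571.3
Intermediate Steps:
t = ⅕ (t = 1/5 = ⅕ ≈ 0.20000)
a(S) = 3 + 1/(40*S) (a(S) = 3 + (1/(5*S))/8 = 3 + 1/(40*S))
L = -249/50 (L = (3 + (1/40)/(-5))*(-4) + 7 = (3 + (1/40)*(-⅕))*(-4) + 7 = (3 - 1/200)*(-4) + 7 = (599/200)*(-4) + 7 = -599/50 + 7 = -249/50 ≈ -4.9800)
387*L + 356 = 387*(-249/50) + 356 = -96363/50 + 356 = -78563/50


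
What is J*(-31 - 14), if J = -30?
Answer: 1350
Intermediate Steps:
J*(-31 - 14) = -30*(-31 - 14) = -30*(-45) = 1350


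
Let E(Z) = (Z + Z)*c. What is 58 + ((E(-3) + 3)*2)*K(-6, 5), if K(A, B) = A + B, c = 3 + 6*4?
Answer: 376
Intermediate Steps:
c = 27 (c = 3 + 24 = 27)
E(Z) = 54*Z (E(Z) = (Z + Z)*27 = (2*Z)*27 = 54*Z)
58 + ((E(-3) + 3)*2)*K(-6, 5) = 58 + ((54*(-3) + 3)*2)*(-6 + 5) = 58 + ((-162 + 3)*2)*(-1) = 58 - 159*2*(-1) = 58 - 318*(-1) = 58 + 318 = 376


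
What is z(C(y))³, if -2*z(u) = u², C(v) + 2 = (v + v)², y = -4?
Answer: -7100029448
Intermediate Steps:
C(v) = -2 + 4*v² (C(v) = -2 + (v + v)² = -2 + (2*v)² = -2 + 4*v²)
z(u) = -u²/2
z(C(y))³ = (-(-2 + 4*(-4)²)²/2)³ = (-(-2 + 4*16)²/2)³ = (-(-2 + 64)²/2)³ = (-½*62²)³ = (-½*3844)³ = (-1922)³ = -7100029448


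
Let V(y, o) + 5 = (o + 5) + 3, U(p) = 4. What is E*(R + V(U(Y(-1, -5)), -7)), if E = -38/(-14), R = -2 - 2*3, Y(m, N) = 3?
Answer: -228/7 ≈ -32.571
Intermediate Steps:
V(y, o) = 3 + o (V(y, o) = -5 + ((o + 5) + 3) = -5 + ((5 + o) + 3) = -5 + (8 + o) = 3 + o)
R = -8 (R = -2 - 6 = -8)
E = 19/7 (E = -38*(-1/14) = 19/7 ≈ 2.7143)
E*(R + V(U(Y(-1, -5)), -7)) = 19*(-8 + (3 - 7))/7 = 19*(-8 - 4)/7 = (19/7)*(-12) = -228/7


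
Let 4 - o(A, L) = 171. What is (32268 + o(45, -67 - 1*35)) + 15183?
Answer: 47284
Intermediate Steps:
o(A, L) = -167 (o(A, L) = 4 - 1*171 = 4 - 171 = -167)
(32268 + o(45, -67 - 1*35)) + 15183 = (32268 - 167) + 15183 = 32101 + 15183 = 47284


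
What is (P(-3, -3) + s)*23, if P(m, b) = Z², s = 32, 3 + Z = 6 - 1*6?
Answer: 943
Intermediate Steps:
Z = -3 (Z = -3 + (6 - 1*6) = -3 + (6 - 6) = -3 + 0 = -3)
P(m, b) = 9 (P(m, b) = (-3)² = 9)
(P(-3, -3) + s)*23 = (9 + 32)*23 = 41*23 = 943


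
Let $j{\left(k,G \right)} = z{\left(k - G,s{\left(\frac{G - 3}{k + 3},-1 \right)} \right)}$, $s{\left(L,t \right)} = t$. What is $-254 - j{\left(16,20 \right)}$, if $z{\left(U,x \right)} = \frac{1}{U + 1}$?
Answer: $- \frac{761}{3} \approx -253.67$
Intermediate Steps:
$z{\left(U,x \right)} = \frac{1}{1 + U}$
$j{\left(k,G \right)} = \frac{1}{1 + k - G}$ ($j{\left(k,G \right)} = \frac{1}{1 - \left(G - k\right)} = \frac{1}{1 + k - G}$)
$-254 - j{\left(16,20 \right)} = -254 - \frac{1}{1 + 16 - 20} = -254 - \frac{1}{-3} = -254 - - \frac{1}{3} = -254 + \frac{1}{3} = - \frac{761}{3}$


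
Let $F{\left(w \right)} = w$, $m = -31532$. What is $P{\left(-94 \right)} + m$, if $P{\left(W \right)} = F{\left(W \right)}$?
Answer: $-31626$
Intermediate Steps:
$P{\left(W \right)} = W$
$P{\left(-94 \right)} + m = -94 - 31532 = -31626$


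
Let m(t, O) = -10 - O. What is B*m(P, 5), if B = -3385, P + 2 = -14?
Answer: 50775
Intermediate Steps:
P = -16 (P = -2 - 14 = -16)
B*m(P, 5) = -3385*(-10 - 1*5) = -3385*(-10 - 5) = -3385*(-15) = 50775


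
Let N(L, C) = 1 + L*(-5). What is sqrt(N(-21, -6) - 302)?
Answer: 14*I ≈ 14.0*I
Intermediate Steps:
N(L, C) = 1 - 5*L
sqrt(N(-21, -6) - 302) = sqrt((1 - 5*(-21)) - 302) = sqrt((1 + 105) - 302) = sqrt(106 - 302) = sqrt(-196) = 14*I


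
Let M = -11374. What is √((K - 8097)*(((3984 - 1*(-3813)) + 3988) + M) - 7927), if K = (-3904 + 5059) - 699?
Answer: I*√3148378 ≈ 1774.4*I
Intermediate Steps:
K = 456 (K = 1155 - 699 = 456)
√((K - 8097)*(((3984 - 1*(-3813)) + 3988) + M) - 7927) = √((456 - 8097)*(((3984 - 1*(-3813)) + 3988) - 11374) - 7927) = √(-7641*(((3984 + 3813) + 3988) - 11374) - 7927) = √(-7641*((7797 + 3988) - 11374) - 7927) = √(-7641*(11785 - 11374) - 7927) = √(-7641*411 - 7927) = √(-3140451 - 7927) = √(-3148378) = I*√3148378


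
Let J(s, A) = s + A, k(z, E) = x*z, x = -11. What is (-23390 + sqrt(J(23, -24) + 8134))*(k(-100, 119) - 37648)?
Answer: 854857720 - 36548*sqrt(8133) ≈ 8.5156e+8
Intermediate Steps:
k(z, E) = -11*z
J(s, A) = A + s
(-23390 + sqrt(J(23, -24) + 8134))*(k(-100, 119) - 37648) = (-23390 + sqrt((-24 + 23) + 8134))*(-11*(-100) - 37648) = (-23390 + sqrt(-1 + 8134))*(1100 - 37648) = (-23390 + sqrt(8133))*(-36548) = 854857720 - 36548*sqrt(8133)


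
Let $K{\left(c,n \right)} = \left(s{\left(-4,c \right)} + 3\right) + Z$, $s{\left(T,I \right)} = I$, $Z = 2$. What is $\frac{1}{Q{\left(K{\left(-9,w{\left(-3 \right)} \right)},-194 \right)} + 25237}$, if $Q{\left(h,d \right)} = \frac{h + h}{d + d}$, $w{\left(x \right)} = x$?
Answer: $\frac{97}{2447991} \approx 3.9624 \cdot 10^{-5}$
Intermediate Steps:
$K{\left(c,n \right)} = 5 + c$ ($K{\left(c,n \right)} = \left(c + 3\right) + 2 = \left(3 + c\right) + 2 = 5 + c$)
$Q{\left(h,d \right)} = \frac{h}{d}$ ($Q{\left(h,d \right)} = \frac{2 h}{2 d} = 2 h \frac{1}{2 d} = \frac{h}{d}$)
$\frac{1}{Q{\left(K{\left(-9,w{\left(-3 \right)} \right)},-194 \right)} + 25237} = \frac{1}{\frac{5 - 9}{-194} + 25237} = \frac{1}{\left(-4\right) \left(- \frac{1}{194}\right) + 25237} = \frac{1}{\frac{2}{97} + 25237} = \frac{1}{\frac{2447991}{97}} = \frac{97}{2447991}$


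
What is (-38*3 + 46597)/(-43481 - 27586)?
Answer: -46483/71067 ≈ -0.65407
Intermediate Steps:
(-38*3 + 46597)/(-43481 - 27586) = (-114 + 46597)/(-71067) = 46483*(-1/71067) = -46483/71067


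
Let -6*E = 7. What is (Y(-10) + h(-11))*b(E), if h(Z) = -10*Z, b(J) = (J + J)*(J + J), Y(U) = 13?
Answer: 2009/3 ≈ 669.67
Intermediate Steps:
E = -7/6 (E = -⅙*7 = -7/6 ≈ -1.1667)
b(J) = 4*J² (b(J) = (2*J)*(2*J) = 4*J²)
(Y(-10) + h(-11))*b(E) = (13 - 10*(-11))*(4*(-7/6)²) = (13 + 110)*(4*(49/36)) = 123*(49/9) = 2009/3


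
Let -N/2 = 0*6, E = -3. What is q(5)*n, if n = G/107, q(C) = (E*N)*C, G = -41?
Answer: 0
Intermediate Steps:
N = 0 (N = -0*6 = -2*0 = 0)
q(C) = 0 (q(C) = (-3*0)*C = 0*C = 0)
n = -41/107 ≈ -0.38318
q(5)*n = 0*(-41/107) = 0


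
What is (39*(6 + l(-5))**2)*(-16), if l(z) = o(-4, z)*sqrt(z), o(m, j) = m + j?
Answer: 230256 + 67392*I*sqrt(5) ≈ 2.3026e+5 + 1.5069e+5*I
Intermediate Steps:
o(m, j) = j + m
l(z) = sqrt(z)*(-4 + z) (l(z) = (z - 4)*sqrt(z) = (-4 + z)*sqrt(z) = sqrt(z)*(-4 + z))
(39*(6 + l(-5))**2)*(-16) = (39*(6 + sqrt(-5)*(-4 - 5))**2)*(-16) = (39*(6 + (I*sqrt(5))*(-9))**2)*(-16) = (39*(6 - 9*I*sqrt(5))**2)*(-16) = -624*(6 - 9*I*sqrt(5))**2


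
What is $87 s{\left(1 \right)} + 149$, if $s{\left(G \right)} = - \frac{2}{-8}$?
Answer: $\frac{683}{4} \approx 170.75$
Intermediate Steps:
$s{\left(G \right)} = \frac{1}{4}$ ($s{\left(G \right)} = \left(-2\right) \left(- \frac{1}{8}\right) = \frac{1}{4}$)
$87 s{\left(1 \right)} + 149 = 87 \cdot \frac{1}{4} + 149 = \frac{87}{4} + 149 = \frac{683}{4}$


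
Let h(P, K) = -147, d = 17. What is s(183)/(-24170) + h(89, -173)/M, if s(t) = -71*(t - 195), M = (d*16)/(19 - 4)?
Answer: -26763297/3287120 ≈ -8.1419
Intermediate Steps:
M = 272/15 (M = (17*16)/(19 - 4) = 272/15 ≈ 18.133)
s(t) = 13845 - 71*t (s(t) = -71*(-195 + t) = 13845 - 71*t)
s(183)/(-24170) + h(89, -173)/M = (13845 - 71*183)/(-24170) - 147/272/15 = (13845 - 12993)*(-1/24170) - 147*15/272 = 852*(-1/24170) - 2205/272 = -426/12085 - 2205/272 = -26763297/3287120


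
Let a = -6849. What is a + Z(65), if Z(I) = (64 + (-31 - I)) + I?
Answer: -6816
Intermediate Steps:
Z(I) = 33 (Z(I) = (33 - I) + I = 33)
a + Z(65) = -6849 + 33 = -6816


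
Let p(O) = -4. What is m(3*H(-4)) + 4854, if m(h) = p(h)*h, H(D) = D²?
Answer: 4662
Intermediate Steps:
m(h) = -4*h
m(3*H(-4)) + 4854 = -12*(-4)² + 4854 = -12*16 + 4854 = -4*48 + 4854 = -192 + 4854 = 4662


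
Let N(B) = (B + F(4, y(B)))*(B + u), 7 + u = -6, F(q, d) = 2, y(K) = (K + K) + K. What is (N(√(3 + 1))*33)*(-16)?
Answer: 23232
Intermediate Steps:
y(K) = 3*K (y(K) = 2*K + K = 3*K)
u = -13 (u = -7 - 6 = -13)
N(B) = (-13 + B)*(2 + B) (N(B) = (B + 2)*(B - 13) = (2 + B)*(-13 + B) = (-13 + B)*(2 + B))
(N(√(3 + 1))*33)*(-16) = ((-26 + (√(3 + 1))² - 11*√(3 + 1))*33)*(-16) = ((-26 + (√4)² - 11*√4)*33)*(-16) = ((-26 + 2² - 11*2)*33)*(-16) = ((-26 + 4 - 22)*33)*(-16) = -44*33*(-16) = -1452*(-16) = 23232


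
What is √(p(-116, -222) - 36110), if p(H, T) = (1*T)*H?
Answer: I*√10358 ≈ 101.77*I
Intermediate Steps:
p(H, T) = H*T (p(H, T) = T*H = H*T)
√(p(-116, -222) - 36110) = √(-116*(-222) - 36110) = √(25752 - 36110) = √(-10358) = I*√10358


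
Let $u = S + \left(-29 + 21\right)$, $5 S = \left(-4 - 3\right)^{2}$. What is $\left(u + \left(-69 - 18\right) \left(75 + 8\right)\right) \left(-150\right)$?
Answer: $1082880$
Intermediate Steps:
$S = \frac{49}{5}$ ($S = \frac{\left(-4 - 3\right)^{2}}{5} = \frac{\left(-7\right)^{2}}{5} = \frac{1}{5} \cdot 49 = \frac{49}{5} \approx 9.8$)
$u = \frac{9}{5}$ ($u = \frac{49}{5} + \left(-29 + 21\right) = \frac{49}{5} - 8 = \frac{9}{5} \approx 1.8$)
$\left(u + \left(-69 - 18\right) \left(75 + 8\right)\right) \left(-150\right) = \left(\frac{9}{5} + \left(-69 - 18\right) \left(75 + 8\right)\right) \left(-150\right) = \left(\frac{9}{5} - 7221\right) \left(-150\right) = \left(- \frac{36096}{5}\right) \left(-150\right) = 1082880$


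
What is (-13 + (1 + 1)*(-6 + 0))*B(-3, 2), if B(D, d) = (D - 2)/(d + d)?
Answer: 125/4 ≈ 31.250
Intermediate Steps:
B(D, d) = (-2 + D)/(2*d) (B(D, d) = (-2 + D)/((2*d)) = (-2 + D)*(1/(2*d)) = (-2 + D)/(2*d))
(-13 + (1 + 1)*(-6 + 0))*B(-3, 2) = (-13 + (1 + 1)*(-6 + 0))*((½)*(-2 - 3)/2) = (-13 + 2*(-6))*((½)*(½)*(-5)) = (-13 - 12)*(-5/4) = -25*(-5/4) = 125/4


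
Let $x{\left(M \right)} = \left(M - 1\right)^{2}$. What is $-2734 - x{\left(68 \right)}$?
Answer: $-7223$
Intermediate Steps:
$x{\left(M \right)} = \left(-1 + M\right)^{2}$
$-2734 - x{\left(68 \right)} = -2734 - \left(-1 + 68\right)^{2} = -2734 - 67^{2} = -2734 - 4489 = -7223$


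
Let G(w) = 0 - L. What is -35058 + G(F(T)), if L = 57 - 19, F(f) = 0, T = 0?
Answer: -35096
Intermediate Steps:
L = 38
G(w) = -38 (G(w) = 0 - 1*38 = 0 - 38 = -38)
-35058 + G(F(T)) = -35058 - 38 = -35096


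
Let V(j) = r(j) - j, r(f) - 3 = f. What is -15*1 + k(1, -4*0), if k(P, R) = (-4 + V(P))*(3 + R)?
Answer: -18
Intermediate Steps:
r(f) = 3 + f
V(j) = 3 (V(j) = (3 + j) - j = 3)
k(P, R) = -3 - R (k(P, R) = (-4 + 3)*(3 + R) = -(3 + R) = -3 - R)
-15*1 + k(1, -4*0) = -15*1 + (-3 - (-4)*0) = -15 + (-3 - 1*0) = -15 + (-3 + 0) = -15 - 3 = -18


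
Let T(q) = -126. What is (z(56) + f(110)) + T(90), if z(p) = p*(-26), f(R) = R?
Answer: -1472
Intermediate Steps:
z(p) = -26*p
(z(56) + f(110)) + T(90) = (-26*56 + 110) - 126 = (-1456 + 110) - 126 = -1346 - 126 = -1472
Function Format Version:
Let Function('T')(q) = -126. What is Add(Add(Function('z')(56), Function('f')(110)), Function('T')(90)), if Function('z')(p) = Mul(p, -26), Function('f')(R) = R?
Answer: -1472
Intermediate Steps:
Function('z')(p) = Mul(-26, p)
Add(Add(Function('z')(56), Function('f')(110)), Function('T')(90)) = Add(Add(Mul(-26, 56), 110), -126) = Add(Add(-1456, 110), -126) = Add(-1346, -126) = -1472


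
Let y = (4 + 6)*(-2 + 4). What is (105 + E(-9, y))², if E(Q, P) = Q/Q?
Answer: 11236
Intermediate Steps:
y = 20 (y = 10*2 = 20)
E(Q, P) = 1
(105 + E(-9, y))² = (105 + 1)² = 106² = 11236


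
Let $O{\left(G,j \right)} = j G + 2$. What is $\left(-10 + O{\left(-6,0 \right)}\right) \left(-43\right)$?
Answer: $344$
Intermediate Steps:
$O{\left(G,j \right)} = 2 + G j$ ($O{\left(G,j \right)} = G j + 2 = 2 + G j$)
$\left(-10 + O{\left(-6,0 \right)}\right) \left(-43\right) = \left(-10 + \left(2 - 0\right)\right) \left(-43\right) = \left(-10 + \left(2 + 0\right)\right) \left(-43\right) = \left(-10 + 2\right) \left(-43\right) = \left(-8\right) \left(-43\right) = 344$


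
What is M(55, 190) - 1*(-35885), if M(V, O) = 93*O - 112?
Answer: 53443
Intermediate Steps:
M(V, O) = -112 + 93*O
M(55, 190) - 1*(-35885) = (-112 + 93*190) - 1*(-35885) = (-112 + 17670) + 35885 = 17558 + 35885 = 53443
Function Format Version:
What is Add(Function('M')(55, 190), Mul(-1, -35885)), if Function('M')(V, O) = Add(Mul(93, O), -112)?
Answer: 53443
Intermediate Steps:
Function('M')(V, O) = Add(-112, Mul(93, O))
Add(Function('M')(55, 190), Mul(-1, -35885)) = Add(Add(-112, Mul(93, 190)), Mul(-1, -35885)) = Add(Add(-112, 17670), 35885) = Add(17558, 35885) = 53443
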